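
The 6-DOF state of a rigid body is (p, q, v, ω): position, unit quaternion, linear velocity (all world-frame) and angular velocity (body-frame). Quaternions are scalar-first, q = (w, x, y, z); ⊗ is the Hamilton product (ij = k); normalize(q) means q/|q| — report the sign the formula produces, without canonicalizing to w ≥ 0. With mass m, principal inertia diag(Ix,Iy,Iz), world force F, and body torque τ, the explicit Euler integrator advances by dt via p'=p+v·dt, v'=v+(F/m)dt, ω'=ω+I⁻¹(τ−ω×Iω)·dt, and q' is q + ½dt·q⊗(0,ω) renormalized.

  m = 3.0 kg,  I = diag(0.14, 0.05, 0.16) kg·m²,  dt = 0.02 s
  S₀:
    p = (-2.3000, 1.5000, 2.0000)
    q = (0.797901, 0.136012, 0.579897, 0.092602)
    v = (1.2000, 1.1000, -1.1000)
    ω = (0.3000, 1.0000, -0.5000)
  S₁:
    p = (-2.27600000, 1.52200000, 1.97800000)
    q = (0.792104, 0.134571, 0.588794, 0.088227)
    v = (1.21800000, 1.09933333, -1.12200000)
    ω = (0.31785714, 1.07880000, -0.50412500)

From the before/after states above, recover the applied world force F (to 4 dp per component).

F = (2.7000, -0.1000, -3.3000)

velocity change Δv = (0.01800000, -0.00066667, -0.02200000)
F = m·Δv/dt = (2.7000, -0.1000, -3.3000)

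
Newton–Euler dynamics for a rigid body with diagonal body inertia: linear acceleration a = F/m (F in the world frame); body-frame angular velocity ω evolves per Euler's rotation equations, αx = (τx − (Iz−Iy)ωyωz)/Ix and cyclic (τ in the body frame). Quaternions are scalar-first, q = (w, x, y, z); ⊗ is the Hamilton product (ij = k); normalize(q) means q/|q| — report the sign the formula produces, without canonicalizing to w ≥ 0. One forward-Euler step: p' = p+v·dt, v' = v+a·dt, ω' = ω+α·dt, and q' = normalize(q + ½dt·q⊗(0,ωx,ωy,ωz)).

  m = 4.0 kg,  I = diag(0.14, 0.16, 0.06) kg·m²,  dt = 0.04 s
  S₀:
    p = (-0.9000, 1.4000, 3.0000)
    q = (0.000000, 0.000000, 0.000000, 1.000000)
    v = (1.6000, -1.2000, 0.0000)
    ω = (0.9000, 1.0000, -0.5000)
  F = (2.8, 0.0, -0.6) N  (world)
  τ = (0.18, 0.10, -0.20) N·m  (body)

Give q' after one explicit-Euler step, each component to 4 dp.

q' = (0.0100, -0.0200, 0.0180, 0.9996)

q⊗(0,ω) = (0.5000000, -1.0000000, 0.9000000, 0.0000000)
q + ½dt·q⊗(0,ω), renormalized = (0.0100, -0.0200, 0.0180, 0.9996)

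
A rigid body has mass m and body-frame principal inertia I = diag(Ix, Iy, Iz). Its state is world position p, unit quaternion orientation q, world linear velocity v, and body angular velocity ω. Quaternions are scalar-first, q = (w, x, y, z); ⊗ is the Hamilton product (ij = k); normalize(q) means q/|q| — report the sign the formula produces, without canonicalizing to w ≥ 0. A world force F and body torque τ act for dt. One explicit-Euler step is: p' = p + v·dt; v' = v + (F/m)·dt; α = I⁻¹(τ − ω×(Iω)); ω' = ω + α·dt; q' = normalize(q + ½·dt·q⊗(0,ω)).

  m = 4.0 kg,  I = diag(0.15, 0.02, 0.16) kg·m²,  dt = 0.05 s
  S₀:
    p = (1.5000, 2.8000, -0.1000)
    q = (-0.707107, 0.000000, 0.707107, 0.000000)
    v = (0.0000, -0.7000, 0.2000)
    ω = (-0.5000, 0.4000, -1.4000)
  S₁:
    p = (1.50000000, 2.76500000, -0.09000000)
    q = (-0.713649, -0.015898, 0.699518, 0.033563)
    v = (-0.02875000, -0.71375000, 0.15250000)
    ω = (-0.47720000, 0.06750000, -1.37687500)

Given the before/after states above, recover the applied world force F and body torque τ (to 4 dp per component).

F = (-2.3000, -1.1000, -3.8000)
τ = (-0.0100, -0.1400, 0.1000)

velocity change Δv = (-0.02875000, -0.01375000, -0.04750000)
m·(v₁−v₀)/dt = (-2.3000, -1.1000, -3.8000)
rate change Δω = (0.02280000, -0.33250000, 0.02312500)
gyro term ω₀×Iω₀ = (-0.0784, -0.0070, 0.0260)
applied torque τ = (-0.0100, -0.1400, 0.1000)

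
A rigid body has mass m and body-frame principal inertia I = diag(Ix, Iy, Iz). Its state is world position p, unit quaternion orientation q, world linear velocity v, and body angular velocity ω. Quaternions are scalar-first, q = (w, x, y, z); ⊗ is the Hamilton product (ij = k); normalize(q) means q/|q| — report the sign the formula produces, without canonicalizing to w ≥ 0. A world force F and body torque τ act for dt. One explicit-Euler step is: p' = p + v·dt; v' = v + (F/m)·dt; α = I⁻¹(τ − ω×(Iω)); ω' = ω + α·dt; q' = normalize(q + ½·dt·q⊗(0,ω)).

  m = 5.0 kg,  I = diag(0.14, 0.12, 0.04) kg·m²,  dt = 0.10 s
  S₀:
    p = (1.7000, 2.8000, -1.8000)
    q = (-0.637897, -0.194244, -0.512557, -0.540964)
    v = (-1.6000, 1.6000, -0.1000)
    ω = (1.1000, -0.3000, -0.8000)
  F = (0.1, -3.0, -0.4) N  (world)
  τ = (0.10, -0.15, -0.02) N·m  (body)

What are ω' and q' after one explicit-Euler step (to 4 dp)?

ω' = (1.1851, -0.3517, -0.8665)
q' = (-0.6550, -0.2164, -0.5392, -0.4832)

(τ − ω×Iω)/I = (0.8514, -0.5167, -0.6650)
ω' = ω + α·dt = (1.1851, -0.3517, -0.8665)
q⊗(0,ω) = (-0.3728699, -0.4539303, -0.5590865, 1.1324035)
updated quaternion q' = (-0.6550, -0.2164, -0.5392, -0.4832)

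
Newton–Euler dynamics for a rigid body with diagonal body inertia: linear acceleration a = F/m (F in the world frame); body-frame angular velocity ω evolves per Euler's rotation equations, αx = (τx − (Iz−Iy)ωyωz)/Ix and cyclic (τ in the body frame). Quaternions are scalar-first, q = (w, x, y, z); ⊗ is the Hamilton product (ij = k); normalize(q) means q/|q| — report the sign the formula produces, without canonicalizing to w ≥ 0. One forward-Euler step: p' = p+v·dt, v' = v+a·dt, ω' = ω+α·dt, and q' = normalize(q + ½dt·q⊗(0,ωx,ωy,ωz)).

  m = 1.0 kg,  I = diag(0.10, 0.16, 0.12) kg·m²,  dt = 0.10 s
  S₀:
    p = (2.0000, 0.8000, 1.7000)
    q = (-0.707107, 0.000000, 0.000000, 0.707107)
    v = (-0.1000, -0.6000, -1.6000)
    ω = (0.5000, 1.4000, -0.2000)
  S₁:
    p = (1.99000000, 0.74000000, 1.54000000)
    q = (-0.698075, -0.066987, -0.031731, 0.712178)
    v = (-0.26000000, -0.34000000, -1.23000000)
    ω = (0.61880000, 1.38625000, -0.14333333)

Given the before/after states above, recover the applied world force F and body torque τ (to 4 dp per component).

v₁ − v₀ = (-0.16000000, 0.26000000, 0.37000000)
applied force F = (-1.6000, 2.6000, 3.7000)
ω₁ − ω₀ = (0.11880000, -0.01375000, 0.05666667)
gyro term ω₀×Iω₀ = (0.0112, 0.0020, 0.0420)
applied torque τ = (0.1300, -0.0200, 0.1100)

F = (-1.6000, 2.6000, 3.7000)
τ = (0.1300, -0.0200, 0.1100)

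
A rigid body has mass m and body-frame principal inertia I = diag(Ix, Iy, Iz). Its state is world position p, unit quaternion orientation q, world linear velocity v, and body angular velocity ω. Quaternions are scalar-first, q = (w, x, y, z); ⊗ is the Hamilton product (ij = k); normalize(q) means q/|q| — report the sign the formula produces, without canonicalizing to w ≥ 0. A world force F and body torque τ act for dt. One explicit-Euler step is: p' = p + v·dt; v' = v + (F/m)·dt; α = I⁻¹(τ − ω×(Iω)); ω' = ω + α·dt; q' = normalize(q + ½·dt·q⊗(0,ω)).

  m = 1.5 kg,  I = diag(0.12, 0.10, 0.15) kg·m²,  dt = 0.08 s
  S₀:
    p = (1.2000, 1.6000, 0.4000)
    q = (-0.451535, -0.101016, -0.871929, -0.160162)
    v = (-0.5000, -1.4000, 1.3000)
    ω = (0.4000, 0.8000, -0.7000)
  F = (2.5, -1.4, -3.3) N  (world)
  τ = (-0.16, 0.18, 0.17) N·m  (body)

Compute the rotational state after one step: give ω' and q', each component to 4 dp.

gyro term ω×Iω = (-0.0280, 0.0084, -0.0064)
angular accel α = (-1.1000, 1.7160, 1.1760)
ω + α·dt = (0.3120, 0.9373, -0.6059)
Hamilton product q⊗(0,ω) = (0.6258362, 0.5578659, -0.4960040, 0.5840333)
updated quaternion q' = (-0.4261, -0.0786, -0.8909, -0.1367)

ω' = (0.3120, 0.9373, -0.6059)
q' = (-0.4261, -0.0786, -0.8909, -0.1367)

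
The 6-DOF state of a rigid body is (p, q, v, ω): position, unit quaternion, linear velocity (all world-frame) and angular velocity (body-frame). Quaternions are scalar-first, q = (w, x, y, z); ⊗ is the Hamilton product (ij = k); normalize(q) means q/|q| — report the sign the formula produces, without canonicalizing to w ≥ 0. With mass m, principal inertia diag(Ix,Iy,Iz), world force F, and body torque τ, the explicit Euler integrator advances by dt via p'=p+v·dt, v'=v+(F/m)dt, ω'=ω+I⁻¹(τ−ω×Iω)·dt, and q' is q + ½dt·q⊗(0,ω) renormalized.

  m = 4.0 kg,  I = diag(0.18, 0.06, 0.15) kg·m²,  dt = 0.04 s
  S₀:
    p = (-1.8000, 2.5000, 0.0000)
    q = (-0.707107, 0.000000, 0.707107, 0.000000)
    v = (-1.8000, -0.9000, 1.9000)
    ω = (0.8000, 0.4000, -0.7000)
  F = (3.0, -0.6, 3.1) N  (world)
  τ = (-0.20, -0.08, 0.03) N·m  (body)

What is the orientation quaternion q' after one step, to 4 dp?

q' = (-0.7126, -0.0212, 0.7013, -0.0014)

2q̇ = q⊗(0,ω) = (-0.2828428, -1.0606605, -0.2828428, -0.0707107)
q + ½dt·q⊗(0,ω), renormalized = (-0.7126, -0.0212, 0.7013, -0.0014)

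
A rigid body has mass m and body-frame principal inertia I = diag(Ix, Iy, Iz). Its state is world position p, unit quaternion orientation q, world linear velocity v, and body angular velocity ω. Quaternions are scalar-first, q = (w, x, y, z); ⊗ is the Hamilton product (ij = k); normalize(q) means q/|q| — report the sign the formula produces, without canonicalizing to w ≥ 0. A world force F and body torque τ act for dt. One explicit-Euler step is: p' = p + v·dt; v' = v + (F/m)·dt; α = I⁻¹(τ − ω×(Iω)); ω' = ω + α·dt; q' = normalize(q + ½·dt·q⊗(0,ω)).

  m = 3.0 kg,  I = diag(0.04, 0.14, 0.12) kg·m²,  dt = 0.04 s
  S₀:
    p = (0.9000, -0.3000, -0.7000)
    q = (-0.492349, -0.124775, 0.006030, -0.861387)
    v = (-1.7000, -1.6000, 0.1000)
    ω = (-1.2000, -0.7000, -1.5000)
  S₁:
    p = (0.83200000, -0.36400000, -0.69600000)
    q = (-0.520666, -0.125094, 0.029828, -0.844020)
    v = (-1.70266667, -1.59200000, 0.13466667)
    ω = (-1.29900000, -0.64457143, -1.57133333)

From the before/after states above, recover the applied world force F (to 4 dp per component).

F = (-0.2000, 0.6000, 2.6000)

v₁ − v₀ = (-0.00266667, 0.00800000, 0.03466667)
F = m·Δv/dt = (-0.2000, 0.6000, 2.6000)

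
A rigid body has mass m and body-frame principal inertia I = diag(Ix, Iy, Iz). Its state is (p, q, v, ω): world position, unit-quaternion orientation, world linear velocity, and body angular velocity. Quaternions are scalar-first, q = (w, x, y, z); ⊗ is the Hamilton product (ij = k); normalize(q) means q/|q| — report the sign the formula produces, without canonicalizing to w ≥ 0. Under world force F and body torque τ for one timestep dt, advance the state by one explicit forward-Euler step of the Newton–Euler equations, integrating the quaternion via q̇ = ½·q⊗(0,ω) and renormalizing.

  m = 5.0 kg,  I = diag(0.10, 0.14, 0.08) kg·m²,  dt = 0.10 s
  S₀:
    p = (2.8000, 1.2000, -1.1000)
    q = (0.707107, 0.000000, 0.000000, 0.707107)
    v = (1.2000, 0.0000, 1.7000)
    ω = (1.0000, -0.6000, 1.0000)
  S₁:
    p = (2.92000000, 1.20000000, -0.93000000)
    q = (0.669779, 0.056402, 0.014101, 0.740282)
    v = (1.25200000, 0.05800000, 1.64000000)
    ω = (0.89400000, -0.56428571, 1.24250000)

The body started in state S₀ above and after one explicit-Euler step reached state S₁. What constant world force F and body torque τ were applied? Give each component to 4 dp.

velocity change Δv = (0.05200000, 0.05800000, -0.06000000)
m·(v₁−v₀)/dt = (2.6000, 2.9000, -3.0000)
Δω = ω₁−ω₀ = (-0.10600000, 0.03571429, 0.24250000)
gyro term ω₀×Iω₀ = (0.0360, 0.0200, -0.0240)
τ = I·(Δω/dt) + ω₀×(Iω₀) = (-0.0700, 0.0700, 0.1700)

F = (2.6000, 2.9000, -3.0000)
τ = (-0.0700, 0.0700, 0.1700)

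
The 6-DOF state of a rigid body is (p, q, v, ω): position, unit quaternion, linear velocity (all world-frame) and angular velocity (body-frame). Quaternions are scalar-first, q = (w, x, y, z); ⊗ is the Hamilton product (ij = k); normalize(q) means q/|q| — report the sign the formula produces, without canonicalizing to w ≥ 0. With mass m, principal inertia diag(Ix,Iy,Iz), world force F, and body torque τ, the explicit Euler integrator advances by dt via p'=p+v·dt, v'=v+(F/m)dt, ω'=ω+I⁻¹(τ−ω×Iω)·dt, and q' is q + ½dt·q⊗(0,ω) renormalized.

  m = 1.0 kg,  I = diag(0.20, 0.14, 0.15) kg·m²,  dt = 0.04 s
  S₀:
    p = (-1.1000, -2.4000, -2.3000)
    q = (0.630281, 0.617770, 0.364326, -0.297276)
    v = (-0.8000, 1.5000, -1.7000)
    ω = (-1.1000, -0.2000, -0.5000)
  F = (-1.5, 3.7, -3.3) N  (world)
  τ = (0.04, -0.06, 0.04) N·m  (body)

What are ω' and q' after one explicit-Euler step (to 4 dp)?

ω×(Iω) gyroscopic = (0.0010, 0.0275, -0.0132)
(τ − ω×Iω)/I = (0.1950, -0.6250, 0.3547)
ω' = ω + α·dt = (-1.0922, -0.2250, -0.4858)
2q̇ = q⊗(0,ω) = (0.6037742, -0.9349273, 0.5098324, -0.0379359)
q' = normalize(q + ½dt·q⊗(0,ω)) = (0.6422, 0.5989, 0.3744, -0.2979)

ω' = (-1.0922, -0.2250, -0.4858)
q' = (0.6422, 0.5989, 0.3744, -0.2979)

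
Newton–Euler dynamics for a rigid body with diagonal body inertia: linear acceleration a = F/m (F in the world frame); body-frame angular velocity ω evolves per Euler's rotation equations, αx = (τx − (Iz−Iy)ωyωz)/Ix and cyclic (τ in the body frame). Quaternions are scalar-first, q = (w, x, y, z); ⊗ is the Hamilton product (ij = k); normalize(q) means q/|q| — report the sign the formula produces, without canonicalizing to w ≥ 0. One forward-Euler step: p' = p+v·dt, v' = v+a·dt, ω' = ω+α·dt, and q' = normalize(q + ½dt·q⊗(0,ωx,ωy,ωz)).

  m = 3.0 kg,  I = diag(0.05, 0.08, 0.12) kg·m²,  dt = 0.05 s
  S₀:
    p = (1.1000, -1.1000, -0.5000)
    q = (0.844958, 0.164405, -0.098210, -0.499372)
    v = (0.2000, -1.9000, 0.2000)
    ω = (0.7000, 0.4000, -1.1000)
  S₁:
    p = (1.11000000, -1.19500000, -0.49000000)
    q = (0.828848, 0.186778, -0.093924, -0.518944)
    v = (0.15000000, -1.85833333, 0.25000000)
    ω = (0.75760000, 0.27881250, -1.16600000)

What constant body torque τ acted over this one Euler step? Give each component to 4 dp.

Δω = ω₁−ω₀ = (0.05760000, -0.12118750, -0.06600000)
ω₀×(Iω₀) = (-0.0176, 0.0539, 0.0084)
τ = I·(Δω/dt) + ω₀×(Iω₀) = (0.0400, -0.1400, -0.1500)

τ = (0.0400, -0.1400, -0.1500)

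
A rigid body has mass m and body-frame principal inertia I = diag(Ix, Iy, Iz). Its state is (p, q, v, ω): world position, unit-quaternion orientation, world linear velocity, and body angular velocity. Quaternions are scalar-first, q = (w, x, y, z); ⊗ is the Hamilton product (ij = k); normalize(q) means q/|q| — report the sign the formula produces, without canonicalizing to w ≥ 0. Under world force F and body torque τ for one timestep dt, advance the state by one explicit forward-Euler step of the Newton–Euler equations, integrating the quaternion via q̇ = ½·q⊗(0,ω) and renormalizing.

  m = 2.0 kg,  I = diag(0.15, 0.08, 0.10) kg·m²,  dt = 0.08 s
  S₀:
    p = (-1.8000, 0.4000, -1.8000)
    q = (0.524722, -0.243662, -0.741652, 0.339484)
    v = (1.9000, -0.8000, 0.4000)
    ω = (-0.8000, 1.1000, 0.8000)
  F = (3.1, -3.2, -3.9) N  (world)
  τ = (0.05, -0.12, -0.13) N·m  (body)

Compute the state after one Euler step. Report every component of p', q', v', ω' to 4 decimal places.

gyro term ω×Iω = (0.0176, -0.0320, 0.0616)
(τ − ω×Iω)/I = (0.2160, -1.1000, -1.9160)
ω' = ω + α·dt = (-0.7827, 1.0120, 0.6467)
2q̇ = q⊗(0,ω) = (0.3493004, -1.3865316, 0.5005366, -0.4415722)
q + ½dt·q⊗(0,ω), renormalized = (0.5376, -0.2985, -0.7202, 0.3212)
p + v·dt = (-1.6480, 0.3360, -1.7680)
v + (F/m)dt = (2.0240, -0.9280, 0.2440)

p' = (-1.6480, 0.3360, -1.7680)
q' = (0.5376, -0.2985, -0.7202, 0.3212)
v' = (2.0240, -0.9280, 0.2440)
ω' = (-0.7827, 1.0120, 0.6467)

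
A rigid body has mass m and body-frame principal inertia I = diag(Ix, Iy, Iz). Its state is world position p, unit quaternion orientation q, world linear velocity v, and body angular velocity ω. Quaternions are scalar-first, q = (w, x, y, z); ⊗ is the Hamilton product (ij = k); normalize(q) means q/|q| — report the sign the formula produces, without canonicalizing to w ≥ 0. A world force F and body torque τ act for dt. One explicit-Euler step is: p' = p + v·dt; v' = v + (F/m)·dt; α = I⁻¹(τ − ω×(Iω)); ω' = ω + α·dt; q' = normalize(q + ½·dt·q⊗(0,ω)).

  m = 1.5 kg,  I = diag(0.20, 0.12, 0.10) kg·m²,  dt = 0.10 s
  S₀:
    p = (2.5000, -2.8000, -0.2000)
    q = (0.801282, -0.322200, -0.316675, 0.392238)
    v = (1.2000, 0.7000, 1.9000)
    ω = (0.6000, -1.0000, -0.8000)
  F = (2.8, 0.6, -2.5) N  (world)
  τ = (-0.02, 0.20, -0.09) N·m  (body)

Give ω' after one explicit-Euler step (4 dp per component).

angular accel α = (-0.0200, 2.0667, -1.3800)
new body rate ω' = (0.5980, -0.7933, -0.9380)

ω' = (0.5980, -0.7933, -0.9380)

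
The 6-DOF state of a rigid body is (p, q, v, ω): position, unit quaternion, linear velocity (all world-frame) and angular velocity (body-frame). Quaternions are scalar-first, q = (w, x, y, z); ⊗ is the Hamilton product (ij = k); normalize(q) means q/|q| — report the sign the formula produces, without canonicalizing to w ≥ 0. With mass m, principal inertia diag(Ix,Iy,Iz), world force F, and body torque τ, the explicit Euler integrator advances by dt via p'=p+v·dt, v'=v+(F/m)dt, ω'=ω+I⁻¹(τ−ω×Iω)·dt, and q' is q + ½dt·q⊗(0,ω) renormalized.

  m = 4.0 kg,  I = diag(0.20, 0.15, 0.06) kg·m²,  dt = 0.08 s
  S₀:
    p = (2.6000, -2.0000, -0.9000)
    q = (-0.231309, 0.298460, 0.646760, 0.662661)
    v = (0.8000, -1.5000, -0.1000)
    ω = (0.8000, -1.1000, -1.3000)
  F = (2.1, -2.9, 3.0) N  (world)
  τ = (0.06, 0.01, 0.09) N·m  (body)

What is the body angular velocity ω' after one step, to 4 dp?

precession coupling ω×(Iω) = (-0.1287, -0.1456, 0.0440)
(τ − ω×Iω)/I = (0.9435, 1.0373, 0.7667)
ω' = ω + α·dt = (0.8755, -1.0170, -1.2387)

ω' = (0.8755, -1.0170, -1.2387)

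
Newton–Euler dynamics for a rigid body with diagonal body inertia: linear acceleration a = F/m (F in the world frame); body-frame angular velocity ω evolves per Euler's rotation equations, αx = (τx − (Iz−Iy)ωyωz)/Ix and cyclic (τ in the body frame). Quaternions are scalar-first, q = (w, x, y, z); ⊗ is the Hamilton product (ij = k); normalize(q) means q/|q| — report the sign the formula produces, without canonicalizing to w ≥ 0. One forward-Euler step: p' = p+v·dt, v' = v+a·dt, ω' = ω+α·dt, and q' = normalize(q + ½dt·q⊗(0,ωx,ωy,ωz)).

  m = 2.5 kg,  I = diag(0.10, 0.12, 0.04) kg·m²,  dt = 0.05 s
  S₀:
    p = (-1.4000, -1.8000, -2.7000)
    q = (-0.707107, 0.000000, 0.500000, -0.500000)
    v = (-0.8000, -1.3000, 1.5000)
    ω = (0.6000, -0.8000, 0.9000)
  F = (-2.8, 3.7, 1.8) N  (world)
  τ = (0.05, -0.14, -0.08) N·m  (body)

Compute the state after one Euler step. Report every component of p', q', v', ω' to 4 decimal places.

a = (-1.1200, 1.4800, 0.7200)
new position p' = (-1.4400, -1.8650, -2.6250)
v + (F/m)dt = (-0.8560, -1.2260, 1.5360)
gyro term ω×Iω = (0.0576, 0.0324, -0.0096)
angular accel α = (-0.0760, -1.4367, -1.7600)
ω + α·dt = (0.5962, -0.8718, 0.8120)
q⊗(0,ω) = (0.8500000, -0.3742642, 0.2656856, -0.9363963)
q' = normalize(q + ½dt·q⊗(0,ω)) = (-0.6855, -0.0094, 0.5064, -0.5231)

p' = (-1.4400, -1.8650, -2.6250)
q' = (-0.6855, -0.0094, 0.5064, -0.5231)
v' = (-0.8560, -1.2260, 1.5360)
ω' = (0.5962, -0.8718, 0.8120)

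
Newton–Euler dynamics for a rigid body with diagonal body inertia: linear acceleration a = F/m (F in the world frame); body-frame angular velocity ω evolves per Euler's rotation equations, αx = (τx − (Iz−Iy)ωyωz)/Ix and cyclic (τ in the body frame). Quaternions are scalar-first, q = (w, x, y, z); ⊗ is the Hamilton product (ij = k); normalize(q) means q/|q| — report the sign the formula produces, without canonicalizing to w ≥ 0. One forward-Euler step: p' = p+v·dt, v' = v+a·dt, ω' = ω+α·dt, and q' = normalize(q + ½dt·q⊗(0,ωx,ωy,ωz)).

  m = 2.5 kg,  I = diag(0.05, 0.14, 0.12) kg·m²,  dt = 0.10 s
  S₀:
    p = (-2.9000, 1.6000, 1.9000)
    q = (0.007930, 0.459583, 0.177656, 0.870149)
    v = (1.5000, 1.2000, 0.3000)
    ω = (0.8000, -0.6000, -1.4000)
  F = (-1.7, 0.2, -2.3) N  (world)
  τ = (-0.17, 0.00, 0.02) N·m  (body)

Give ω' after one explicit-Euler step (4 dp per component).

ω' = (0.4936, -0.6560, -1.3473)

precession coupling ω×(Iω) = (-0.0168, 0.0784, -0.0432)
angular accel α = (-3.0640, -0.5600, 0.5267)
new body rate ω' = (0.4936, -0.6560, -1.3473)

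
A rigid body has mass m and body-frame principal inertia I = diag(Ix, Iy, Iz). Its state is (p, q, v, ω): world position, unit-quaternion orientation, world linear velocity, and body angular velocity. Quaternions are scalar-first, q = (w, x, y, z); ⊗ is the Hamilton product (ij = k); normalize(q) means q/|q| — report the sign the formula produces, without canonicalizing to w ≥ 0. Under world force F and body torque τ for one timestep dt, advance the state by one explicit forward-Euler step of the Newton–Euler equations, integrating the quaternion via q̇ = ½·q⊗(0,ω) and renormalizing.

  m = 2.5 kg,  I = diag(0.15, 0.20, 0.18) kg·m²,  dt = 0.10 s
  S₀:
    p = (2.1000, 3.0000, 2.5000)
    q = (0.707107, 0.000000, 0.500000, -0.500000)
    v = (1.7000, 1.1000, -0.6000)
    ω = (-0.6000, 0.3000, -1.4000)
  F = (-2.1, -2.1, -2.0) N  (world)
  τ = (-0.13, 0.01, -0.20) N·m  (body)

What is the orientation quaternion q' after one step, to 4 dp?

q' = (0.6626, -0.0486, 0.5240, -0.5329)

q⊗(0,ω) = (-0.8500000, -0.9742642, 0.5121321, -0.6899498)
q + ½dt·q⊗(0,ω), renormalized = (0.6626, -0.0486, 0.5240, -0.5329)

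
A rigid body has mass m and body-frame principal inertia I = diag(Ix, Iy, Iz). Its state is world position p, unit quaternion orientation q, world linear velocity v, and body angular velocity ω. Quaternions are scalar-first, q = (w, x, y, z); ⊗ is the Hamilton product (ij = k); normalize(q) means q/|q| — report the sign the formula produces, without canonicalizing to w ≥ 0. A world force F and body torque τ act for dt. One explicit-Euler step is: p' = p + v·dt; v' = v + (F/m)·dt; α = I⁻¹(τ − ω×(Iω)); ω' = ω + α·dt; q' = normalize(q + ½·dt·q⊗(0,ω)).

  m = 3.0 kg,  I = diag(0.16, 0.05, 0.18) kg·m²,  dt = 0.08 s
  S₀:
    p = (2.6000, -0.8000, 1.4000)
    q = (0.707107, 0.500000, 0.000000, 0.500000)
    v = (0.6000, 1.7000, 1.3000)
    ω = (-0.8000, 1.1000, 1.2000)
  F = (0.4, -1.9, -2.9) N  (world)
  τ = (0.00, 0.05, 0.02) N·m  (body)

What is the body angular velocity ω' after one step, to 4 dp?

precession coupling ω×(Iω) = (0.1716, 0.0192, 0.0968)
angular accel α = (-1.0725, 0.6160, -0.4267)
ω + α·dt = (-0.8858, 1.1493, 1.1659)

ω' = (-0.8858, 1.1493, 1.1659)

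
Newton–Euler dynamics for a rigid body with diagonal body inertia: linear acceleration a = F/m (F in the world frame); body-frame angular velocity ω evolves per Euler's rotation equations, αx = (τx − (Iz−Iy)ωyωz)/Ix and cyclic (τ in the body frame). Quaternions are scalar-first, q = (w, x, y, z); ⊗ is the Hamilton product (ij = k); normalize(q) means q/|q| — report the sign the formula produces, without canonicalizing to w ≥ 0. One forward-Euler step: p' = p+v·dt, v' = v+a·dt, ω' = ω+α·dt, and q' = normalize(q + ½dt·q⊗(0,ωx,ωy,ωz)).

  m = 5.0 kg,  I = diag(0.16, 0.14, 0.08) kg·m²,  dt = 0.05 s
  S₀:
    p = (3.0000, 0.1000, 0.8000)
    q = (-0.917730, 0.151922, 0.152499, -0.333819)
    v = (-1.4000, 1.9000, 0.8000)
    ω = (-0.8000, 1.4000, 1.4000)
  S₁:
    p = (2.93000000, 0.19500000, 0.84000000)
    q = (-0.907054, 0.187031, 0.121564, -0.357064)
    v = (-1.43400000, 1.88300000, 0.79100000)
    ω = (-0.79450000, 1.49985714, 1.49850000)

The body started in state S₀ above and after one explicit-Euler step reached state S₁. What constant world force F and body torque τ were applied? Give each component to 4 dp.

Δω = ω₁−ω₀ = (0.00550000, 0.09985714, 0.09850000)
τ = I·(Δω/dt) + ω₀×(Iω₀) = (-0.1000, 0.1900, 0.1800)
Δv = v₁−v₀ = (-0.03400000, -0.01700000, -0.00900000)
F = m·Δv/dt = (-3.4000, -1.7000, -0.9000)

F = (-3.4000, -1.7000, -0.9000)
τ = (-0.1000, 0.1900, 0.1800)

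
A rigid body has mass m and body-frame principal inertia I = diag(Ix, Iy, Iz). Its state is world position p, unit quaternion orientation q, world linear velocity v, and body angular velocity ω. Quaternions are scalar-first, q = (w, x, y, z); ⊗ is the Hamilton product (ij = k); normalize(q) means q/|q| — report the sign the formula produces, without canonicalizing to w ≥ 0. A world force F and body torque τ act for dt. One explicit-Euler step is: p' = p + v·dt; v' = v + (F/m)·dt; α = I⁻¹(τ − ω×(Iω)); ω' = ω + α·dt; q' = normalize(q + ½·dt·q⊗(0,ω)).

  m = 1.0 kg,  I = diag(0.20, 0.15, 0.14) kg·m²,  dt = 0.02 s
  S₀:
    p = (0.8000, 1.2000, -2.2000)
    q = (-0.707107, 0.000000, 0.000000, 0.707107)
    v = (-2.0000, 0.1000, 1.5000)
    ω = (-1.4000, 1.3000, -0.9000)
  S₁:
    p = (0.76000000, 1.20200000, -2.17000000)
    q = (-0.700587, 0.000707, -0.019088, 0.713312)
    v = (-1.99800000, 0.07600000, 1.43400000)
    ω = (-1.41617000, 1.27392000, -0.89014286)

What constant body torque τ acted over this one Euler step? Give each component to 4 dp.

τ = (-0.1500, -0.1200, 0.1600)

rate change Δω = (-0.01617000, -0.02608000, 0.00985714)
applied torque τ = (-0.1500, -0.1200, 0.1600)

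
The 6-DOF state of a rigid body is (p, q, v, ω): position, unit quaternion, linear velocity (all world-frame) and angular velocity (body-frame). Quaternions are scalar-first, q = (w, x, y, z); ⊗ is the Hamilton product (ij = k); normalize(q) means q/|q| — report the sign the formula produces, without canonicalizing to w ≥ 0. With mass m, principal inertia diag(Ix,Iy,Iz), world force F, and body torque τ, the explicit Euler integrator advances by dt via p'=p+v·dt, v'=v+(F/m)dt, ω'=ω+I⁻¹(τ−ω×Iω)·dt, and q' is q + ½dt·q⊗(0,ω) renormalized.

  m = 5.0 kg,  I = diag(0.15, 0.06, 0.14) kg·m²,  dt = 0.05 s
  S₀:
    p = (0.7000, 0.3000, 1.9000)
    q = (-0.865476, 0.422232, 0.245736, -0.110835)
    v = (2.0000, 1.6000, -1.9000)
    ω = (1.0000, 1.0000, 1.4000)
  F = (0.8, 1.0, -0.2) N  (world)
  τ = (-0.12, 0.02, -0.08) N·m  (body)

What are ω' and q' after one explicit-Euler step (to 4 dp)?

precession coupling ω×(Iω) = (0.1120, 0.0140, -0.0900)
(τ − ω×Iω)/I = (-1.5467, 0.1000, 0.0714)
ω' = ω + α·dt = (0.9227, 1.0050, 1.4036)
2q̇ = q⊗(0,ω) = (-0.5127990, -0.4106106, -1.5674358, -1.0351704)
q' = normalize(q + ½dt·q⊗(0,ω)) = (-0.8772, 0.4115, 0.2063, -0.1365)

ω' = (0.9227, 1.0050, 1.4036)
q' = (-0.8772, 0.4115, 0.2063, -0.1365)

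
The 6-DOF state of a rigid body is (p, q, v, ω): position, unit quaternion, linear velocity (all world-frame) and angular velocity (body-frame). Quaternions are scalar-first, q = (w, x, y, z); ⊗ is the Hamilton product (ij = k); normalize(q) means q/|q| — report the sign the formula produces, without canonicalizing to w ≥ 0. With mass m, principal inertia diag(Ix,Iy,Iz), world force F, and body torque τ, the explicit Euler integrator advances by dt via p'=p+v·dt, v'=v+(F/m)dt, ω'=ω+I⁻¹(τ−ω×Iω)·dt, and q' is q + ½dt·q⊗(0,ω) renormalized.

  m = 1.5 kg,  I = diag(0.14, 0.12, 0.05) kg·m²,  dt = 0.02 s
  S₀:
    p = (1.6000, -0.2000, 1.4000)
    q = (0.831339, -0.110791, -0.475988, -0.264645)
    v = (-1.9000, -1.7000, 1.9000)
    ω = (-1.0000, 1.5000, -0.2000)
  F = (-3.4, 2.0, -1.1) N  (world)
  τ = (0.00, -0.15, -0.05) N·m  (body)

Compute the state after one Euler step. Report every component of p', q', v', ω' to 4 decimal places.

p' = (1.5620, -0.2340, 1.4380)
q' = (0.8367, -0.1142, -0.4610, -0.2727)
v' = (-1.9453, -1.6733, 1.8853)
ω' = (-1.0030, 1.4720, -0.2320)

gyro term ω×Iω = (0.0210, 0.0180, 0.0300)
angular accel α = (-0.1500, -1.4000, -1.6000)
new body rate ω' = (-1.0030, 1.4720, -0.2320)
Hamilton product q⊗(0,ω) = (0.5502620, -0.3391739, 1.4894953, -0.8084423)
q + ½dt·q⊗(0,ω), renormalized = (0.8367, -0.1142, -0.4610, -0.2727)
a = (-2.2667, 1.3333, -0.7333)
new position p' = (1.5620, -0.2340, 1.4380)
v' = v + a·dt = (-1.9453, -1.6733, 1.8853)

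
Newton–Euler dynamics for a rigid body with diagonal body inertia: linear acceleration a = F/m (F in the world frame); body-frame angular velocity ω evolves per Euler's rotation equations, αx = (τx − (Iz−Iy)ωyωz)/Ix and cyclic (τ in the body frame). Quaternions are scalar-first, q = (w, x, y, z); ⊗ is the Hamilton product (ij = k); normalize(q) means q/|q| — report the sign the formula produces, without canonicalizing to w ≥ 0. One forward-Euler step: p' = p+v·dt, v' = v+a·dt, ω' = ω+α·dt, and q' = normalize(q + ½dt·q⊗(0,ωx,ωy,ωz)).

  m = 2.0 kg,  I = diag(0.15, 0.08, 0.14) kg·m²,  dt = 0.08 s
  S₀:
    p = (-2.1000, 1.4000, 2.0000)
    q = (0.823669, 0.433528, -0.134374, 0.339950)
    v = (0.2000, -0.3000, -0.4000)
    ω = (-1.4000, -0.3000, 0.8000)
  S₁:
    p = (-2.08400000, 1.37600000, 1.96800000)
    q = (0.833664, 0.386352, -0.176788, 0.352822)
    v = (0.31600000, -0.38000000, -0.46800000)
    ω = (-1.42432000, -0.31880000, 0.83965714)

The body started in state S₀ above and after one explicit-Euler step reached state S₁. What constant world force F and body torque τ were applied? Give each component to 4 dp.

F = (2.9000, -2.0000, -1.7000)
τ = (-0.0600, -0.0300, 0.0400)

velocity change Δv = (0.11600000, -0.08000000, -0.06800000)
applied force F = (2.9000, -2.0000, -1.7000)
Δω = ω₁−ω₀ = (-0.02432000, -0.01880000, 0.03965714)
I·α + gyro = (-0.0600, -0.0300, 0.0400)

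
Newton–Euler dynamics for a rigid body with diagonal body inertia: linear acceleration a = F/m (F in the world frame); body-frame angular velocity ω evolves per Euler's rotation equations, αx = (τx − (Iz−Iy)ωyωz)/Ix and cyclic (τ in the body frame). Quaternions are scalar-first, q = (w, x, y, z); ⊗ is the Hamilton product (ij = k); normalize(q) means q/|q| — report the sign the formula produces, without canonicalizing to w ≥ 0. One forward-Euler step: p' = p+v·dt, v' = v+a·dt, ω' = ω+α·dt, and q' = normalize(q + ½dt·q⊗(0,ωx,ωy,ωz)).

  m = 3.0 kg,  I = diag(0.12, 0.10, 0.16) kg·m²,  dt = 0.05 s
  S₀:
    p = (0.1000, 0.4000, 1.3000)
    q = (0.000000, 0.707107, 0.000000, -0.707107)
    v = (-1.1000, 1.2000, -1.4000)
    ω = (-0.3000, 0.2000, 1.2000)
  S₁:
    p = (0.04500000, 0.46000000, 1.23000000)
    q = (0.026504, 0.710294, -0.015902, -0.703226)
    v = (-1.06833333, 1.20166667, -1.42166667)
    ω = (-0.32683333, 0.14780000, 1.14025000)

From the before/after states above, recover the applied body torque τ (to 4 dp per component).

rate change Δω = (-0.02683333, -0.05220000, -0.05975000)
τ = I·(Δω/dt) + ω₀×(Iω₀) = (-0.0500, -0.0900, -0.1900)

τ = (-0.0500, -0.0900, -0.1900)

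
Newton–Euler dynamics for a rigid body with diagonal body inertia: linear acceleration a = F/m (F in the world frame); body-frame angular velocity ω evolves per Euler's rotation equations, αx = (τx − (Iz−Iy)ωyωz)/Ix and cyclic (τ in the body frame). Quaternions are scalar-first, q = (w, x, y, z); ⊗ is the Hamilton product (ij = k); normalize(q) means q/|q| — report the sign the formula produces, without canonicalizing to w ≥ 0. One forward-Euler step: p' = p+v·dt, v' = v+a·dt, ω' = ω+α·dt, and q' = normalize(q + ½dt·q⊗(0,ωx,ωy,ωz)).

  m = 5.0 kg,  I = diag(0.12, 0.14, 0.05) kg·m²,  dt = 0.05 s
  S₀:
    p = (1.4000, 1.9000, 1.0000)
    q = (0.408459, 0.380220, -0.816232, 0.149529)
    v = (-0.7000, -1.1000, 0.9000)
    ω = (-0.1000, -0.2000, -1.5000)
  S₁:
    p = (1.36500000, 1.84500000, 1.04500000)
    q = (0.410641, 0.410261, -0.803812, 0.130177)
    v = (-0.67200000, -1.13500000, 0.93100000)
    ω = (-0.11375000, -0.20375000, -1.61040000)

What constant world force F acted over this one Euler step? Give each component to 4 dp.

v₁ − v₀ = (0.02800000, -0.03500000, 0.03100000)
m·(v₁−v₀)/dt = (2.8000, -3.5000, 3.1000)

F = (2.8000, -3.5000, 3.1000)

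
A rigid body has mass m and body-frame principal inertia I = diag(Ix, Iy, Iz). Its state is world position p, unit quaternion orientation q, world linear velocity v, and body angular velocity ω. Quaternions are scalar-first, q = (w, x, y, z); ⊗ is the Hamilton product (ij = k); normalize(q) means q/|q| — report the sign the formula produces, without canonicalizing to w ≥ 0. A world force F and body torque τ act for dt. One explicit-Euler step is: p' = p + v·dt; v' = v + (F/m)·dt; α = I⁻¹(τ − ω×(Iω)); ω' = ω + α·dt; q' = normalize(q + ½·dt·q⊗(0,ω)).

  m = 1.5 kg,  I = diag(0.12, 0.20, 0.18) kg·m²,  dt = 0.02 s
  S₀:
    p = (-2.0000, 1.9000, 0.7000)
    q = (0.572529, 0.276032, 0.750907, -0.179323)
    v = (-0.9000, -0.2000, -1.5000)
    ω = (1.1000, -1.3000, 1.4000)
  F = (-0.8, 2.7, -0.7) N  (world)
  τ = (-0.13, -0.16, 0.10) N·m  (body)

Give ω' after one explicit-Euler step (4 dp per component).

ω' = (1.0723, -1.3068, 1.4238)

ω×(Iω) gyroscopic = (0.0364, -0.0924, -0.1144)
α = I⁻¹(τ − ω×Iω) = (-1.3867, -0.3380, 1.1911)
ω' = ω + α·dt = (1.0723, -1.3068, 1.4238)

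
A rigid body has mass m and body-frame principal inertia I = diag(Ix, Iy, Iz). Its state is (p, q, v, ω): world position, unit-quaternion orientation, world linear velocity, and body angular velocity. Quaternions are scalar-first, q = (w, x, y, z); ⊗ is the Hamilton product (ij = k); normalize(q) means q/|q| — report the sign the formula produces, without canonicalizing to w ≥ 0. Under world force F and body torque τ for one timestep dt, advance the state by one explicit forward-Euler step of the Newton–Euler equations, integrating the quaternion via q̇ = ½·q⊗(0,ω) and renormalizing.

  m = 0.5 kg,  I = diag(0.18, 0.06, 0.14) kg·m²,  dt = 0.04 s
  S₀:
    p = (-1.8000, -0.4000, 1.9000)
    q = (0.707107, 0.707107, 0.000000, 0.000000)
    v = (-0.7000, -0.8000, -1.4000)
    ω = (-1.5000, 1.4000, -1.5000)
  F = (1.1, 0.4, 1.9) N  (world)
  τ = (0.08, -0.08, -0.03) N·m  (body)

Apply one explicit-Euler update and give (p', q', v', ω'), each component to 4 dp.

p' = (-1.8280, -0.4320, 1.8440)
q' = (0.7274, 0.6850, 0.0410, -0.0014)
v' = (-0.6120, -0.7680, -1.2480)
ω' = (-1.4449, 1.2867, -1.5806)

gyro term ω×Iω = (-0.1680, 0.0900, 0.2520)
α = I⁻¹(τ − ω×Iω) = (1.3778, -2.8333, -2.0143)
ω + α·dt = (-1.4449, 1.2867, -1.5806)
Hamilton product q⊗(0,ω) = (1.0606605, -1.0606605, 2.0506103, -0.0707107)
q + ½dt·q⊗(0,ω), renormalized = (0.7274, 0.6850, 0.0410, -0.0014)
a = (2.2000, 0.8000, 3.8000)
p + v·dt = (-1.8280, -0.4320, 1.8440)
v + (F/m)dt = (-0.6120, -0.7680, -1.2480)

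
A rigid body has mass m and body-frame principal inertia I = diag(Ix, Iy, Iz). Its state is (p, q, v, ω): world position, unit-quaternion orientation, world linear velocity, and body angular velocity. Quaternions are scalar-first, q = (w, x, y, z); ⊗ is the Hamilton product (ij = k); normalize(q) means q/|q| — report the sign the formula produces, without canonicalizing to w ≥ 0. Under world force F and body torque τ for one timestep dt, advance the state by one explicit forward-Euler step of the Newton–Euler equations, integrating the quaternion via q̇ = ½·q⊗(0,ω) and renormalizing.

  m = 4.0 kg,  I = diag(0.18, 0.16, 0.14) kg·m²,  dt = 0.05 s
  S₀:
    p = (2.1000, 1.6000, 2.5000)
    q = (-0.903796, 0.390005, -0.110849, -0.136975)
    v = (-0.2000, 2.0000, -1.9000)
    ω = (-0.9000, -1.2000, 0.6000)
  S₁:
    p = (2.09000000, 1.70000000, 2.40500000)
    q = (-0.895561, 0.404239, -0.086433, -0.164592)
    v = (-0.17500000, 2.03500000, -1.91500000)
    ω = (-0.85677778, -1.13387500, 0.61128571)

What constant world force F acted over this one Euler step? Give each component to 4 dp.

velocity change Δv = (0.02500000, 0.03500000, -0.01500000)
F = m·Δv/dt = (2.0000, 2.8000, -1.2000)

F = (2.0000, 2.8000, -1.2000)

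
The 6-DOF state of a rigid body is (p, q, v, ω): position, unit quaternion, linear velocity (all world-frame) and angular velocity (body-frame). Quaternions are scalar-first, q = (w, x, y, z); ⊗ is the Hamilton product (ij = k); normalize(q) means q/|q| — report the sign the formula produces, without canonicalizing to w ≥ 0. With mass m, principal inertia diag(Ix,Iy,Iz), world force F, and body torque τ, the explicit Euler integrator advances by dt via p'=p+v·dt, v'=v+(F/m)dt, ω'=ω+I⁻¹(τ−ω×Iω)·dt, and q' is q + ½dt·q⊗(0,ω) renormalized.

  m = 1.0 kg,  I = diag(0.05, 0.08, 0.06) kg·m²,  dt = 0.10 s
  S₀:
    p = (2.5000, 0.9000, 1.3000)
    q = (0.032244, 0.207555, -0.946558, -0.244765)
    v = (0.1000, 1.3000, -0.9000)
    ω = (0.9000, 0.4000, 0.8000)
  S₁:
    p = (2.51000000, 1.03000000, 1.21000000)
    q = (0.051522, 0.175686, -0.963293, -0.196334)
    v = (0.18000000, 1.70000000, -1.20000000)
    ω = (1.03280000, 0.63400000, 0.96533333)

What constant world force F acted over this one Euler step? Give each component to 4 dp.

F = (0.8000, 4.0000, -3.0000)

velocity change Δv = (0.08000000, 0.40000000, -0.30000000)
applied force F = (0.8000, 4.0000, -3.0000)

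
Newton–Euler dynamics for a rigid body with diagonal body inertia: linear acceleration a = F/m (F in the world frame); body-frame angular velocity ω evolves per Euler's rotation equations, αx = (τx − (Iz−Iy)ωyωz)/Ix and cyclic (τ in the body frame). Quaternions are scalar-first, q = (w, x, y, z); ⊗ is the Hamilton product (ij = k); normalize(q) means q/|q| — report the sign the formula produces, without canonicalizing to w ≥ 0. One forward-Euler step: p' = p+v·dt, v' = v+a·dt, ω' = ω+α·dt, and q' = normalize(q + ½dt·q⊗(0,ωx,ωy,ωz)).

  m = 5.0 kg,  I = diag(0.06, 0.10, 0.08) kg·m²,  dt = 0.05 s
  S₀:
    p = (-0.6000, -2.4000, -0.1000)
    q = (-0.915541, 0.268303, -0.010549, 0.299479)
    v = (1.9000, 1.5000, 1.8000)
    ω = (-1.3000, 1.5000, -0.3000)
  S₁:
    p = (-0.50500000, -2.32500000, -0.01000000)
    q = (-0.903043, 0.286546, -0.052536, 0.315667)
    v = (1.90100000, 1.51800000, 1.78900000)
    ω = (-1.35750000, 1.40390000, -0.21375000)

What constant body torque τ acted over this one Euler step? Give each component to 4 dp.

τ = (-0.0600, -0.2000, 0.0600)

Δω = ω₁−ω₀ = (-0.05750000, -0.09610000, 0.08625000)
I·α + gyro = (-0.0600, -0.2000, 0.0600)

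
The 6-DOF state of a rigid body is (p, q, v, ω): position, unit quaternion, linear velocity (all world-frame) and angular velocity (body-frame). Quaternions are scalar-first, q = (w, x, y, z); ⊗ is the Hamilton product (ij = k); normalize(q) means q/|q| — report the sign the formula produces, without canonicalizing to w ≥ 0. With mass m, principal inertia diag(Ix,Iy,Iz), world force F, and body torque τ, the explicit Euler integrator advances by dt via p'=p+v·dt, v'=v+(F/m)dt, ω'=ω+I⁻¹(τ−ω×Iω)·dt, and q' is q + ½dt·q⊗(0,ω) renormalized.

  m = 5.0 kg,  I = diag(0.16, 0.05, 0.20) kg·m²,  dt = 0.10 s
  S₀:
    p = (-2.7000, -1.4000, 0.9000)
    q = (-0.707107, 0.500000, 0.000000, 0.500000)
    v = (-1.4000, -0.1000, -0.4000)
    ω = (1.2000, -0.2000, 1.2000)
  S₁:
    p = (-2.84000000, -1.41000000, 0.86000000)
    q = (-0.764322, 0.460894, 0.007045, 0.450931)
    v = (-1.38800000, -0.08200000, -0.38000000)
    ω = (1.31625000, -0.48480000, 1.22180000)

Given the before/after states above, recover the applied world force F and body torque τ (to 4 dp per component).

ω₁ − ω₀ = (0.11625000, -0.28480000, 0.02180000)
τ = I·(Δω/dt) + ω₀×(Iω₀) = (0.1500, -0.2000, 0.0700)
Δv = v₁−v₀ = (0.01200000, 0.01800000, 0.02000000)
applied force F = (0.6000, 0.9000, 1.0000)

F = (0.6000, 0.9000, 1.0000)
τ = (0.1500, -0.2000, 0.0700)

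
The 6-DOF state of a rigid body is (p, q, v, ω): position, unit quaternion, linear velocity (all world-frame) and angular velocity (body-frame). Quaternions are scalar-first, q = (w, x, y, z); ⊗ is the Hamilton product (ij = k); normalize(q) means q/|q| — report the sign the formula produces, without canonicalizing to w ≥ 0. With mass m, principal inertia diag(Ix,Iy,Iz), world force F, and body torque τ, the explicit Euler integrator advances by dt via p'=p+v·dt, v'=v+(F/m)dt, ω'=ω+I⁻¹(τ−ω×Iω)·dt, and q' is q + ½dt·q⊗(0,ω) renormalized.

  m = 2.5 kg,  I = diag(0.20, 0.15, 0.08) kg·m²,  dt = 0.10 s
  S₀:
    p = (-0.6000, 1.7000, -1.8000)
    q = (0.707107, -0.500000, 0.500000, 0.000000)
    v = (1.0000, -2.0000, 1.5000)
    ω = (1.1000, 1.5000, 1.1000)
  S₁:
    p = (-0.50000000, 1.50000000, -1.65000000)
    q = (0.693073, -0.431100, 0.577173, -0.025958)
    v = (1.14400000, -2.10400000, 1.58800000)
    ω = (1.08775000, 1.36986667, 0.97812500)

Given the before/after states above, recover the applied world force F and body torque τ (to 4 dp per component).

Δv = v₁−v₀ = (0.14400000, -0.10400000, 0.08800000)
F = m·Δv/dt = (3.6000, -2.6000, 2.2000)
rate change Δω = (-0.01225000, -0.13013333, -0.12187500)
gyro term ω₀×Iω₀ = (-0.1155, 0.1452, -0.0825)
I·α + gyro = (-0.1400, -0.0500, -0.1800)

F = (3.6000, -2.6000, 2.2000)
τ = (-0.1400, -0.0500, -0.1800)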